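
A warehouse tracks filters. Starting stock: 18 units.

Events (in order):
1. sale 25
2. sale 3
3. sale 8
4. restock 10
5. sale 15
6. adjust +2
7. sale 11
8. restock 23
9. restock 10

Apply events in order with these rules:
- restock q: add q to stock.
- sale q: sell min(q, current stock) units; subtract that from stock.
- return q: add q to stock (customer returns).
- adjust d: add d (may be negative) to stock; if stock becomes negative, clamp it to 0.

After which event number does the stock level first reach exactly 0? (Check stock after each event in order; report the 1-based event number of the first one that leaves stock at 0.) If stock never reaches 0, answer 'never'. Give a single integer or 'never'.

Processing events:
Start: stock = 18
  Event 1 (sale 25): sell min(25,18)=18. stock: 18 - 18 = 0. total_sold = 18
  Event 2 (sale 3): sell min(3,0)=0. stock: 0 - 0 = 0. total_sold = 18
  Event 3 (sale 8): sell min(8,0)=0. stock: 0 - 0 = 0. total_sold = 18
  Event 4 (restock 10): 0 + 10 = 10
  Event 5 (sale 15): sell min(15,10)=10. stock: 10 - 10 = 0. total_sold = 28
  Event 6 (adjust +2): 0 + 2 = 2
  Event 7 (sale 11): sell min(11,2)=2. stock: 2 - 2 = 0. total_sold = 30
  Event 8 (restock 23): 0 + 23 = 23
  Event 9 (restock 10): 23 + 10 = 33
Final: stock = 33, total_sold = 30

First zero at event 1.

Answer: 1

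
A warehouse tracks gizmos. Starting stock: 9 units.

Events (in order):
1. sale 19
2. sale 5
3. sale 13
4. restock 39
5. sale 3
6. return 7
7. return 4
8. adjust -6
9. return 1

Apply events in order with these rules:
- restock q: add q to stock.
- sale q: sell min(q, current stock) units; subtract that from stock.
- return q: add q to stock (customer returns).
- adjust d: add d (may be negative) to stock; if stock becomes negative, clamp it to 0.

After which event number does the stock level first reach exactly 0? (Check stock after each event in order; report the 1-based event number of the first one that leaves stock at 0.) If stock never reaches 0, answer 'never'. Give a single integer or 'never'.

Answer: 1

Derivation:
Processing events:
Start: stock = 9
  Event 1 (sale 19): sell min(19,9)=9. stock: 9 - 9 = 0. total_sold = 9
  Event 2 (sale 5): sell min(5,0)=0. stock: 0 - 0 = 0. total_sold = 9
  Event 3 (sale 13): sell min(13,0)=0. stock: 0 - 0 = 0. total_sold = 9
  Event 4 (restock 39): 0 + 39 = 39
  Event 5 (sale 3): sell min(3,39)=3. stock: 39 - 3 = 36. total_sold = 12
  Event 6 (return 7): 36 + 7 = 43
  Event 7 (return 4): 43 + 4 = 47
  Event 8 (adjust -6): 47 + -6 = 41
  Event 9 (return 1): 41 + 1 = 42
Final: stock = 42, total_sold = 12

First zero at event 1.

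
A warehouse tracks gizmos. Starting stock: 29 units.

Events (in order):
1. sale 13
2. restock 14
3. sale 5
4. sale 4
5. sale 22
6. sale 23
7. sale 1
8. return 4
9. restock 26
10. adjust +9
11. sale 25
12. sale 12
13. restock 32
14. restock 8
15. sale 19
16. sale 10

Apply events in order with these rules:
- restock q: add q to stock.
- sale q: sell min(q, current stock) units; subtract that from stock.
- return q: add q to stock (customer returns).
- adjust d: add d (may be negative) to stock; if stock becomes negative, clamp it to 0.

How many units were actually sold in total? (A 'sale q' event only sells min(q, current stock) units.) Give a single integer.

Processing events:
Start: stock = 29
  Event 1 (sale 13): sell min(13,29)=13. stock: 29 - 13 = 16. total_sold = 13
  Event 2 (restock 14): 16 + 14 = 30
  Event 3 (sale 5): sell min(5,30)=5. stock: 30 - 5 = 25. total_sold = 18
  Event 4 (sale 4): sell min(4,25)=4. stock: 25 - 4 = 21. total_sold = 22
  Event 5 (sale 22): sell min(22,21)=21. stock: 21 - 21 = 0. total_sold = 43
  Event 6 (sale 23): sell min(23,0)=0. stock: 0 - 0 = 0. total_sold = 43
  Event 7 (sale 1): sell min(1,0)=0. stock: 0 - 0 = 0. total_sold = 43
  Event 8 (return 4): 0 + 4 = 4
  Event 9 (restock 26): 4 + 26 = 30
  Event 10 (adjust +9): 30 + 9 = 39
  Event 11 (sale 25): sell min(25,39)=25. stock: 39 - 25 = 14. total_sold = 68
  Event 12 (sale 12): sell min(12,14)=12. stock: 14 - 12 = 2. total_sold = 80
  Event 13 (restock 32): 2 + 32 = 34
  Event 14 (restock 8): 34 + 8 = 42
  Event 15 (sale 19): sell min(19,42)=19. stock: 42 - 19 = 23. total_sold = 99
  Event 16 (sale 10): sell min(10,23)=10. stock: 23 - 10 = 13. total_sold = 109
Final: stock = 13, total_sold = 109

Answer: 109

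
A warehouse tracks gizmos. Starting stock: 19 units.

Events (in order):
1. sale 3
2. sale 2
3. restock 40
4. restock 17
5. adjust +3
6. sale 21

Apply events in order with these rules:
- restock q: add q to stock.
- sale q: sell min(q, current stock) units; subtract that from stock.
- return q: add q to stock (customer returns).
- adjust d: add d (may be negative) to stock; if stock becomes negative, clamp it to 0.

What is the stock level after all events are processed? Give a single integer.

Answer: 53

Derivation:
Processing events:
Start: stock = 19
  Event 1 (sale 3): sell min(3,19)=3. stock: 19 - 3 = 16. total_sold = 3
  Event 2 (sale 2): sell min(2,16)=2. stock: 16 - 2 = 14. total_sold = 5
  Event 3 (restock 40): 14 + 40 = 54
  Event 4 (restock 17): 54 + 17 = 71
  Event 5 (adjust +3): 71 + 3 = 74
  Event 6 (sale 21): sell min(21,74)=21. stock: 74 - 21 = 53. total_sold = 26
Final: stock = 53, total_sold = 26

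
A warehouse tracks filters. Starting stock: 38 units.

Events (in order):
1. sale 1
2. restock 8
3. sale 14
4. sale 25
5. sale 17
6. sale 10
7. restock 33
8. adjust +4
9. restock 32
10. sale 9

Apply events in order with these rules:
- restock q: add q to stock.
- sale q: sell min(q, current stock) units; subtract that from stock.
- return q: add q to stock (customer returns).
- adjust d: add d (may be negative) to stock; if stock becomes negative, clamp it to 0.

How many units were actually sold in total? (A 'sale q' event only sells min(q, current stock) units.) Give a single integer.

Answer: 55

Derivation:
Processing events:
Start: stock = 38
  Event 1 (sale 1): sell min(1,38)=1. stock: 38 - 1 = 37. total_sold = 1
  Event 2 (restock 8): 37 + 8 = 45
  Event 3 (sale 14): sell min(14,45)=14. stock: 45 - 14 = 31. total_sold = 15
  Event 4 (sale 25): sell min(25,31)=25. stock: 31 - 25 = 6. total_sold = 40
  Event 5 (sale 17): sell min(17,6)=6. stock: 6 - 6 = 0. total_sold = 46
  Event 6 (sale 10): sell min(10,0)=0. stock: 0 - 0 = 0. total_sold = 46
  Event 7 (restock 33): 0 + 33 = 33
  Event 8 (adjust +4): 33 + 4 = 37
  Event 9 (restock 32): 37 + 32 = 69
  Event 10 (sale 9): sell min(9,69)=9. stock: 69 - 9 = 60. total_sold = 55
Final: stock = 60, total_sold = 55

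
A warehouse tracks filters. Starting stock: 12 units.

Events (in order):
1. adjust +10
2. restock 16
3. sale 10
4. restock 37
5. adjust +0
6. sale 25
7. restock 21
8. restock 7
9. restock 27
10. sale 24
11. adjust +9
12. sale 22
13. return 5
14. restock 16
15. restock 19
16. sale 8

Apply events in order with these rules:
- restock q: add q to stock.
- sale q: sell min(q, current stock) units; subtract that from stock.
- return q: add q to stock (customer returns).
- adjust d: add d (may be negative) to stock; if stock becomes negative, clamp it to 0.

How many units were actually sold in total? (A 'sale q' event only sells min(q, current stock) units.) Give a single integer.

Answer: 89

Derivation:
Processing events:
Start: stock = 12
  Event 1 (adjust +10): 12 + 10 = 22
  Event 2 (restock 16): 22 + 16 = 38
  Event 3 (sale 10): sell min(10,38)=10. stock: 38 - 10 = 28. total_sold = 10
  Event 4 (restock 37): 28 + 37 = 65
  Event 5 (adjust +0): 65 + 0 = 65
  Event 6 (sale 25): sell min(25,65)=25. stock: 65 - 25 = 40. total_sold = 35
  Event 7 (restock 21): 40 + 21 = 61
  Event 8 (restock 7): 61 + 7 = 68
  Event 9 (restock 27): 68 + 27 = 95
  Event 10 (sale 24): sell min(24,95)=24. stock: 95 - 24 = 71. total_sold = 59
  Event 11 (adjust +9): 71 + 9 = 80
  Event 12 (sale 22): sell min(22,80)=22. stock: 80 - 22 = 58. total_sold = 81
  Event 13 (return 5): 58 + 5 = 63
  Event 14 (restock 16): 63 + 16 = 79
  Event 15 (restock 19): 79 + 19 = 98
  Event 16 (sale 8): sell min(8,98)=8. stock: 98 - 8 = 90. total_sold = 89
Final: stock = 90, total_sold = 89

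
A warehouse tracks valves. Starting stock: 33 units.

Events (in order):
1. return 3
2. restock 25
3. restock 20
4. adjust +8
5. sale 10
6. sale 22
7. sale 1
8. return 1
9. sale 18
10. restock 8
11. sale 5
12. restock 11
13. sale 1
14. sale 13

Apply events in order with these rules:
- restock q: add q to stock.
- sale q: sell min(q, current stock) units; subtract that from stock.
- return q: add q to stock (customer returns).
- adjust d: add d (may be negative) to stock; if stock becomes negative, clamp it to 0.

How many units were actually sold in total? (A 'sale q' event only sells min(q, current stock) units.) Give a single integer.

Processing events:
Start: stock = 33
  Event 1 (return 3): 33 + 3 = 36
  Event 2 (restock 25): 36 + 25 = 61
  Event 3 (restock 20): 61 + 20 = 81
  Event 4 (adjust +8): 81 + 8 = 89
  Event 5 (sale 10): sell min(10,89)=10. stock: 89 - 10 = 79. total_sold = 10
  Event 6 (sale 22): sell min(22,79)=22. stock: 79 - 22 = 57. total_sold = 32
  Event 7 (sale 1): sell min(1,57)=1. stock: 57 - 1 = 56. total_sold = 33
  Event 8 (return 1): 56 + 1 = 57
  Event 9 (sale 18): sell min(18,57)=18. stock: 57 - 18 = 39. total_sold = 51
  Event 10 (restock 8): 39 + 8 = 47
  Event 11 (sale 5): sell min(5,47)=5. stock: 47 - 5 = 42. total_sold = 56
  Event 12 (restock 11): 42 + 11 = 53
  Event 13 (sale 1): sell min(1,53)=1. stock: 53 - 1 = 52. total_sold = 57
  Event 14 (sale 13): sell min(13,52)=13. stock: 52 - 13 = 39. total_sold = 70
Final: stock = 39, total_sold = 70

Answer: 70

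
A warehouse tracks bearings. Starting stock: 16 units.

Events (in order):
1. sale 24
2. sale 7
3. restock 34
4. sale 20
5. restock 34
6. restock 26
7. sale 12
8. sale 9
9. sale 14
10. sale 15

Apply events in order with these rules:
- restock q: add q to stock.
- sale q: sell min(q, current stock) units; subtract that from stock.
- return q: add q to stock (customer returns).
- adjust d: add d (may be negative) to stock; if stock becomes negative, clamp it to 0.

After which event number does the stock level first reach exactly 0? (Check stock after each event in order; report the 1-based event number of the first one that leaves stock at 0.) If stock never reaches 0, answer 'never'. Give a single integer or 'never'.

Answer: 1

Derivation:
Processing events:
Start: stock = 16
  Event 1 (sale 24): sell min(24,16)=16. stock: 16 - 16 = 0. total_sold = 16
  Event 2 (sale 7): sell min(7,0)=0. stock: 0 - 0 = 0. total_sold = 16
  Event 3 (restock 34): 0 + 34 = 34
  Event 4 (sale 20): sell min(20,34)=20. stock: 34 - 20 = 14. total_sold = 36
  Event 5 (restock 34): 14 + 34 = 48
  Event 6 (restock 26): 48 + 26 = 74
  Event 7 (sale 12): sell min(12,74)=12. stock: 74 - 12 = 62. total_sold = 48
  Event 8 (sale 9): sell min(9,62)=9. stock: 62 - 9 = 53. total_sold = 57
  Event 9 (sale 14): sell min(14,53)=14. stock: 53 - 14 = 39. total_sold = 71
  Event 10 (sale 15): sell min(15,39)=15. stock: 39 - 15 = 24. total_sold = 86
Final: stock = 24, total_sold = 86

First zero at event 1.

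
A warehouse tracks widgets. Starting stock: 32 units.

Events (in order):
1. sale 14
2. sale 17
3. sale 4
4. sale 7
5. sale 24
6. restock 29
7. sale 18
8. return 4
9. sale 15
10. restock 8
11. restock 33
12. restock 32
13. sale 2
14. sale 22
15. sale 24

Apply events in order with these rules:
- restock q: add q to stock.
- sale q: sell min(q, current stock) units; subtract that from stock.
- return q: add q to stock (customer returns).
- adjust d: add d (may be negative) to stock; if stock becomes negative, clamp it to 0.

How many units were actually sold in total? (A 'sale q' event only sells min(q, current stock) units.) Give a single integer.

Processing events:
Start: stock = 32
  Event 1 (sale 14): sell min(14,32)=14. stock: 32 - 14 = 18. total_sold = 14
  Event 2 (sale 17): sell min(17,18)=17. stock: 18 - 17 = 1. total_sold = 31
  Event 3 (sale 4): sell min(4,1)=1. stock: 1 - 1 = 0. total_sold = 32
  Event 4 (sale 7): sell min(7,0)=0. stock: 0 - 0 = 0. total_sold = 32
  Event 5 (sale 24): sell min(24,0)=0. stock: 0 - 0 = 0. total_sold = 32
  Event 6 (restock 29): 0 + 29 = 29
  Event 7 (sale 18): sell min(18,29)=18. stock: 29 - 18 = 11. total_sold = 50
  Event 8 (return 4): 11 + 4 = 15
  Event 9 (sale 15): sell min(15,15)=15. stock: 15 - 15 = 0. total_sold = 65
  Event 10 (restock 8): 0 + 8 = 8
  Event 11 (restock 33): 8 + 33 = 41
  Event 12 (restock 32): 41 + 32 = 73
  Event 13 (sale 2): sell min(2,73)=2. stock: 73 - 2 = 71. total_sold = 67
  Event 14 (sale 22): sell min(22,71)=22. stock: 71 - 22 = 49. total_sold = 89
  Event 15 (sale 24): sell min(24,49)=24. stock: 49 - 24 = 25. total_sold = 113
Final: stock = 25, total_sold = 113

Answer: 113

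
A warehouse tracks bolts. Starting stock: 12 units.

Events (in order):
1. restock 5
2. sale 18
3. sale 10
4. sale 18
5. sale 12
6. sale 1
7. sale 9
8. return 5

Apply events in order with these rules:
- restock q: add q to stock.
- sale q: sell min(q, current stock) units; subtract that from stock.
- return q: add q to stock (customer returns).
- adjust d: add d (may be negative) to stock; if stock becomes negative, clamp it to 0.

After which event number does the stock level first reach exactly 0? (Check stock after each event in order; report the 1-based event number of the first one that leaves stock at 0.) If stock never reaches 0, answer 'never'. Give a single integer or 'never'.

Processing events:
Start: stock = 12
  Event 1 (restock 5): 12 + 5 = 17
  Event 2 (sale 18): sell min(18,17)=17. stock: 17 - 17 = 0. total_sold = 17
  Event 3 (sale 10): sell min(10,0)=0. stock: 0 - 0 = 0. total_sold = 17
  Event 4 (sale 18): sell min(18,0)=0. stock: 0 - 0 = 0. total_sold = 17
  Event 5 (sale 12): sell min(12,0)=0. stock: 0 - 0 = 0. total_sold = 17
  Event 6 (sale 1): sell min(1,0)=0. stock: 0 - 0 = 0. total_sold = 17
  Event 7 (sale 9): sell min(9,0)=0. stock: 0 - 0 = 0. total_sold = 17
  Event 8 (return 5): 0 + 5 = 5
Final: stock = 5, total_sold = 17

First zero at event 2.

Answer: 2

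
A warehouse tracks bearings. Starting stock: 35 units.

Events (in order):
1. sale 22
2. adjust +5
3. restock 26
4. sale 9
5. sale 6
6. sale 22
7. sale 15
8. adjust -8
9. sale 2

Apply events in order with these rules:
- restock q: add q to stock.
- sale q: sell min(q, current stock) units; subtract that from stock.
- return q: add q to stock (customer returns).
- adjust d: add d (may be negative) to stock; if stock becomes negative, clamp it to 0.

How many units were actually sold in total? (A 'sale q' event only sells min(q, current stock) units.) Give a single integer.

Processing events:
Start: stock = 35
  Event 1 (sale 22): sell min(22,35)=22. stock: 35 - 22 = 13. total_sold = 22
  Event 2 (adjust +5): 13 + 5 = 18
  Event 3 (restock 26): 18 + 26 = 44
  Event 4 (sale 9): sell min(9,44)=9. stock: 44 - 9 = 35. total_sold = 31
  Event 5 (sale 6): sell min(6,35)=6. stock: 35 - 6 = 29. total_sold = 37
  Event 6 (sale 22): sell min(22,29)=22. stock: 29 - 22 = 7. total_sold = 59
  Event 7 (sale 15): sell min(15,7)=7. stock: 7 - 7 = 0. total_sold = 66
  Event 8 (adjust -8): 0 + -8 = 0 (clamped to 0)
  Event 9 (sale 2): sell min(2,0)=0. stock: 0 - 0 = 0. total_sold = 66
Final: stock = 0, total_sold = 66

Answer: 66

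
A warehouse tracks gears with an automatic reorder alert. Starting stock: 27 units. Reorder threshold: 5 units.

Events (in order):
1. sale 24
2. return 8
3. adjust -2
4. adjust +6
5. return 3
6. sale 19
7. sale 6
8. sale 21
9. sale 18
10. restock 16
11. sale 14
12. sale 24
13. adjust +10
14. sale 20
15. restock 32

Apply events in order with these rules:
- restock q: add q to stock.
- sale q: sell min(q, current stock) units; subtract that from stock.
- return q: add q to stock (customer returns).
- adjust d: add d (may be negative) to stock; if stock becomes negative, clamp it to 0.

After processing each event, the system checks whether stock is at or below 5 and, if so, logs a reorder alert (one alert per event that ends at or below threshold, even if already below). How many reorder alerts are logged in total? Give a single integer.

Processing events:
Start: stock = 27
  Event 1 (sale 24): sell min(24,27)=24. stock: 27 - 24 = 3. total_sold = 24
  Event 2 (return 8): 3 + 8 = 11
  Event 3 (adjust -2): 11 + -2 = 9
  Event 4 (adjust +6): 9 + 6 = 15
  Event 5 (return 3): 15 + 3 = 18
  Event 6 (sale 19): sell min(19,18)=18. stock: 18 - 18 = 0. total_sold = 42
  Event 7 (sale 6): sell min(6,0)=0. stock: 0 - 0 = 0. total_sold = 42
  Event 8 (sale 21): sell min(21,0)=0. stock: 0 - 0 = 0. total_sold = 42
  Event 9 (sale 18): sell min(18,0)=0. stock: 0 - 0 = 0. total_sold = 42
  Event 10 (restock 16): 0 + 16 = 16
  Event 11 (sale 14): sell min(14,16)=14. stock: 16 - 14 = 2. total_sold = 56
  Event 12 (sale 24): sell min(24,2)=2. stock: 2 - 2 = 0. total_sold = 58
  Event 13 (adjust +10): 0 + 10 = 10
  Event 14 (sale 20): sell min(20,10)=10. stock: 10 - 10 = 0. total_sold = 68
  Event 15 (restock 32): 0 + 32 = 32
Final: stock = 32, total_sold = 68

Checking against threshold 5:
  After event 1: stock=3 <= 5 -> ALERT
  After event 2: stock=11 > 5
  After event 3: stock=9 > 5
  After event 4: stock=15 > 5
  After event 5: stock=18 > 5
  After event 6: stock=0 <= 5 -> ALERT
  After event 7: stock=0 <= 5 -> ALERT
  After event 8: stock=0 <= 5 -> ALERT
  After event 9: stock=0 <= 5 -> ALERT
  After event 10: stock=16 > 5
  After event 11: stock=2 <= 5 -> ALERT
  After event 12: stock=0 <= 5 -> ALERT
  After event 13: stock=10 > 5
  After event 14: stock=0 <= 5 -> ALERT
  After event 15: stock=32 > 5
Alert events: [1, 6, 7, 8, 9, 11, 12, 14]. Count = 8

Answer: 8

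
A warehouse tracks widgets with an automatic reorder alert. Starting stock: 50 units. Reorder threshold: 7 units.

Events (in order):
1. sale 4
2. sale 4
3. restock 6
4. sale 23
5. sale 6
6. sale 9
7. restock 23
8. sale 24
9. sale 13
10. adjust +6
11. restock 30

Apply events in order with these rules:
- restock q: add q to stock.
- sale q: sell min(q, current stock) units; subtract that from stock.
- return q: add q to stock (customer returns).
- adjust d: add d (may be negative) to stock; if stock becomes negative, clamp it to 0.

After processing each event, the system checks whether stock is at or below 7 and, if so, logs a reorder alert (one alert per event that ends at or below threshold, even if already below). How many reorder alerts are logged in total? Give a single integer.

Answer: 2

Derivation:
Processing events:
Start: stock = 50
  Event 1 (sale 4): sell min(4,50)=4. stock: 50 - 4 = 46. total_sold = 4
  Event 2 (sale 4): sell min(4,46)=4. stock: 46 - 4 = 42. total_sold = 8
  Event 3 (restock 6): 42 + 6 = 48
  Event 4 (sale 23): sell min(23,48)=23. stock: 48 - 23 = 25. total_sold = 31
  Event 5 (sale 6): sell min(6,25)=6. stock: 25 - 6 = 19. total_sold = 37
  Event 6 (sale 9): sell min(9,19)=9. stock: 19 - 9 = 10. total_sold = 46
  Event 7 (restock 23): 10 + 23 = 33
  Event 8 (sale 24): sell min(24,33)=24. stock: 33 - 24 = 9. total_sold = 70
  Event 9 (sale 13): sell min(13,9)=9. stock: 9 - 9 = 0. total_sold = 79
  Event 10 (adjust +6): 0 + 6 = 6
  Event 11 (restock 30): 6 + 30 = 36
Final: stock = 36, total_sold = 79

Checking against threshold 7:
  After event 1: stock=46 > 7
  After event 2: stock=42 > 7
  After event 3: stock=48 > 7
  After event 4: stock=25 > 7
  After event 5: stock=19 > 7
  After event 6: stock=10 > 7
  After event 7: stock=33 > 7
  After event 8: stock=9 > 7
  After event 9: stock=0 <= 7 -> ALERT
  After event 10: stock=6 <= 7 -> ALERT
  After event 11: stock=36 > 7
Alert events: [9, 10]. Count = 2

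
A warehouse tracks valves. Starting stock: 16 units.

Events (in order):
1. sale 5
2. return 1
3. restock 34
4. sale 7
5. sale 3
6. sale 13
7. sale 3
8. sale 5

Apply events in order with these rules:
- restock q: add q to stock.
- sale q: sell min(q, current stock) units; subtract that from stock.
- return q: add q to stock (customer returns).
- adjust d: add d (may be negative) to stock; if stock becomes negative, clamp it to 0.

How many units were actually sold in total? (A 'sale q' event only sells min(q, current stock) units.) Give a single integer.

Processing events:
Start: stock = 16
  Event 1 (sale 5): sell min(5,16)=5. stock: 16 - 5 = 11. total_sold = 5
  Event 2 (return 1): 11 + 1 = 12
  Event 3 (restock 34): 12 + 34 = 46
  Event 4 (sale 7): sell min(7,46)=7. stock: 46 - 7 = 39. total_sold = 12
  Event 5 (sale 3): sell min(3,39)=3. stock: 39 - 3 = 36. total_sold = 15
  Event 6 (sale 13): sell min(13,36)=13. stock: 36 - 13 = 23. total_sold = 28
  Event 7 (sale 3): sell min(3,23)=3. stock: 23 - 3 = 20. total_sold = 31
  Event 8 (sale 5): sell min(5,20)=5. stock: 20 - 5 = 15. total_sold = 36
Final: stock = 15, total_sold = 36

Answer: 36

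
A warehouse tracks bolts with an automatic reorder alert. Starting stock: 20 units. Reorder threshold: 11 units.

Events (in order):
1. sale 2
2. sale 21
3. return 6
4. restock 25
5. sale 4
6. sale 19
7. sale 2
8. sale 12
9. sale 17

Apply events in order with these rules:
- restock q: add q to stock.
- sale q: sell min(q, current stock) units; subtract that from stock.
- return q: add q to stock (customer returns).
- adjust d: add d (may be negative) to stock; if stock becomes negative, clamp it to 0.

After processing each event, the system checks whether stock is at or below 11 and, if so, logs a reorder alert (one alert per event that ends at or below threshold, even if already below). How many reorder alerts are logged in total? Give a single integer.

Answer: 6

Derivation:
Processing events:
Start: stock = 20
  Event 1 (sale 2): sell min(2,20)=2. stock: 20 - 2 = 18. total_sold = 2
  Event 2 (sale 21): sell min(21,18)=18. stock: 18 - 18 = 0. total_sold = 20
  Event 3 (return 6): 0 + 6 = 6
  Event 4 (restock 25): 6 + 25 = 31
  Event 5 (sale 4): sell min(4,31)=4. stock: 31 - 4 = 27. total_sold = 24
  Event 6 (sale 19): sell min(19,27)=19. stock: 27 - 19 = 8. total_sold = 43
  Event 7 (sale 2): sell min(2,8)=2. stock: 8 - 2 = 6. total_sold = 45
  Event 8 (sale 12): sell min(12,6)=6. stock: 6 - 6 = 0. total_sold = 51
  Event 9 (sale 17): sell min(17,0)=0. stock: 0 - 0 = 0. total_sold = 51
Final: stock = 0, total_sold = 51

Checking against threshold 11:
  After event 1: stock=18 > 11
  After event 2: stock=0 <= 11 -> ALERT
  After event 3: stock=6 <= 11 -> ALERT
  After event 4: stock=31 > 11
  After event 5: stock=27 > 11
  After event 6: stock=8 <= 11 -> ALERT
  After event 7: stock=6 <= 11 -> ALERT
  After event 8: stock=0 <= 11 -> ALERT
  After event 9: stock=0 <= 11 -> ALERT
Alert events: [2, 3, 6, 7, 8, 9]. Count = 6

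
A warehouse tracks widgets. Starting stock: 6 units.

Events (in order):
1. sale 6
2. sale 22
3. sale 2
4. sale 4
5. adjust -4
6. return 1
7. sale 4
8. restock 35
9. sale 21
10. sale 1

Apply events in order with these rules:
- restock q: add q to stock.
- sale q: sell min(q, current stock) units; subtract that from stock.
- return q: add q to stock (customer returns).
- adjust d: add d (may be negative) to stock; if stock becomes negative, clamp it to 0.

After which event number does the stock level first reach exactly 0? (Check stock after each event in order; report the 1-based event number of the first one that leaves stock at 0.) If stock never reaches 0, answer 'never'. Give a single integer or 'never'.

Answer: 1

Derivation:
Processing events:
Start: stock = 6
  Event 1 (sale 6): sell min(6,6)=6. stock: 6 - 6 = 0. total_sold = 6
  Event 2 (sale 22): sell min(22,0)=0. stock: 0 - 0 = 0. total_sold = 6
  Event 3 (sale 2): sell min(2,0)=0. stock: 0 - 0 = 0. total_sold = 6
  Event 4 (sale 4): sell min(4,0)=0. stock: 0 - 0 = 0. total_sold = 6
  Event 5 (adjust -4): 0 + -4 = 0 (clamped to 0)
  Event 6 (return 1): 0 + 1 = 1
  Event 7 (sale 4): sell min(4,1)=1. stock: 1 - 1 = 0. total_sold = 7
  Event 8 (restock 35): 0 + 35 = 35
  Event 9 (sale 21): sell min(21,35)=21. stock: 35 - 21 = 14. total_sold = 28
  Event 10 (sale 1): sell min(1,14)=1. stock: 14 - 1 = 13. total_sold = 29
Final: stock = 13, total_sold = 29

First zero at event 1.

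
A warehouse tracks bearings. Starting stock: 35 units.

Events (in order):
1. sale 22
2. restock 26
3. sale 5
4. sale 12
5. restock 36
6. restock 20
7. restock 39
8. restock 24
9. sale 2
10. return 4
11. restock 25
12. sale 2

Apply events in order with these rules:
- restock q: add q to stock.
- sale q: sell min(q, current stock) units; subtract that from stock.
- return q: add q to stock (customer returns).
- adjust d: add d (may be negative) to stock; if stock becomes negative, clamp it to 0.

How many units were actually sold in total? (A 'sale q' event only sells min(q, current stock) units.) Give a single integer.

Processing events:
Start: stock = 35
  Event 1 (sale 22): sell min(22,35)=22. stock: 35 - 22 = 13. total_sold = 22
  Event 2 (restock 26): 13 + 26 = 39
  Event 3 (sale 5): sell min(5,39)=5. stock: 39 - 5 = 34. total_sold = 27
  Event 4 (sale 12): sell min(12,34)=12. stock: 34 - 12 = 22. total_sold = 39
  Event 5 (restock 36): 22 + 36 = 58
  Event 6 (restock 20): 58 + 20 = 78
  Event 7 (restock 39): 78 + 39 = 117
  Event 8 (restock 24): 117 + 24 = 141
  Event 9 (sale 2): sell min(2,141)=2. stock: 141 - 2 = 139. total_sold = 41
  Event 10 (return 4): 139 + 4 = 143
  Event 11 (restock 25): 143 + 25 = 168
  Event 12 (sale 2): sell min(2,168)=2. stock: 168 - 2 = 166. total_sold = 43
Final: stock = 166, total_sold = 43

Answer: 43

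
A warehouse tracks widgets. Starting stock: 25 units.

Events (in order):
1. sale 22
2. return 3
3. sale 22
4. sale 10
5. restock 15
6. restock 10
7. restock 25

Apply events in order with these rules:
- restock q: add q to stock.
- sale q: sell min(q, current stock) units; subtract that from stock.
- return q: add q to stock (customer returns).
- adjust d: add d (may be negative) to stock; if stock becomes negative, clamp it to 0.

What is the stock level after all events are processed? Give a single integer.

Answer: 50

Derivation:
Processing events:
Start: stock = 25
  Event 1 (sale 22): sell min(22,25)=22. stock: 25 - 22 = 3. total_sold = 22
  Event 2 (return 3): 3 + 3 = 6
  Event 3 (sale 22): sell min(22,6)=6. stock: 6 - 6 = 0. total_sold = 28
  Event 4 (sale 10): sell min(10,0)=0. stock: 0 - 0 = 0. total_sold = 28
  Event 5 (restock 15): 0 + 15 = 15
  Event 6 (restock 10): 15 + 10 = 25
  Event 7 (restock 25): 25 + 25 = 50
Final: stock = 50, total_sold = 28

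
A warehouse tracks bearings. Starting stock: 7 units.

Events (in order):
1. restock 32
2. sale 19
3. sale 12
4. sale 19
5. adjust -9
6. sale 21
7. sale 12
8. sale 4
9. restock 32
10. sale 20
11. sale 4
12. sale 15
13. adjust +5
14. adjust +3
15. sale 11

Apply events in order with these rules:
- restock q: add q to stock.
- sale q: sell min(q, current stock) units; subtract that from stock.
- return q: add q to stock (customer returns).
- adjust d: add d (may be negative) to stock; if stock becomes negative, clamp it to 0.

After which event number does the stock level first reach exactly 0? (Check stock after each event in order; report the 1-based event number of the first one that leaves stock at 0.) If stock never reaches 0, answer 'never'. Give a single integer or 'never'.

Answer: 4

Derivation:
Processing events:
Start: stock = 7
  Event 1 (restock 32): 7 + 32 = 39
  Event 2 (sale 19): sell min(19,39)=19. stock: 39 - 19 = 20. total_sold = 19
  Event 3 (sale 12): sell min(12,20)=12. stock: 20 - 12 = 8. total_sold = 31
  Event 4 (sale 19): sell min(19,8)=8. stock: 8 - 8 = 0. total_sold = 39
  Event 5 (adjust -9): 0 + -9 = 0 (clamped to 0)
  Event 6 (sale 21): sell min(21,0)=0. stock: 0 - 0 = 0. total_sold = 39
  Event 7 (sale 12): sell min(12,0)=0. stock: 0 - 0 = 0. total_sold = 39
  Event 8 (sale 4): sell min(4,0)=0. stock: 0 - 0 = 0. total_sold = 39
  Event 9 (restock 32): 0 + 32 = 32
  Event 10 (sale 20): sell min(20,32)=20. stock: 32 - 20 = 12. total_sold = 59
  Event 11 (sale 4): sell min(4,12)=4. stock: 12 - 4 = 8. total_sold = 63
  Event 12 (sale 15): sell min(15,8)=8. stock: 8 - 8 = 0. total_sold = 71
  Event 13 (adjust +5): 0 + 5 = 5
  Event 14 (adjust +3): 5 + 3 = 8
  Event 15 (sale 11): sell min(11,8)=8. stock: 8 - 8 = 0. total_sold = 79
Final: stock = 0, total_sold = 79

First zero at event 4.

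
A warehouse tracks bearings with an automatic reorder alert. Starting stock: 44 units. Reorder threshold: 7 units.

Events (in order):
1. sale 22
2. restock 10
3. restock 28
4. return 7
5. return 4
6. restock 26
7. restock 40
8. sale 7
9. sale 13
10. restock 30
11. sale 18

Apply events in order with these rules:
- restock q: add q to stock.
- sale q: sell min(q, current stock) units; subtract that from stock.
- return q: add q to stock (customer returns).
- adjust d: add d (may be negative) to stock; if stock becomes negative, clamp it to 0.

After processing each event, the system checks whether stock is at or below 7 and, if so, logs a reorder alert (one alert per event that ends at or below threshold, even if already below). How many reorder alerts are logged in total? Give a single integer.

Processing events:
Start: stock = 44
  Event 1 (sale 22): sell min(22,44)=22. stock: 44 - 22 = 22. total_sold = 22
  Event 2 (restock 10): 22 + 10 = 32
  Event 3 (restock 28): 32 + 28 = 60
  Event 4 (return 7): 60 + 7 = 67
  Event 5 (return 4): 67 + 4 = 71
  Event 6 (restock 26): 71 + 26 = 97
  Event 7 (restock 40): 97 + 40 = 137
  Event 8 (sale 7): sell min(7,137)=7. stock: 137 - 7 = 130. total_sold = 29
  Event 9 (sale 13): sell min(13,130)=13. stock: 130 - 13 = 117. total_sold = 42
  Event 10 (restock 30): 117 + 30 = 147
  Event 11 (sale 18): sell min(18,147)=18. stock: 147 - 18 = 129. total_sold = 60
Final: stock = 129, total_sold = 60

Checking against threshold 7:
  After event 1: stock=22 > 7
  After event 2: stock=32 > 7
  After event 3: stock=60 > 7
  After event 4: stock=67 > 7
  After event 5: stock=71 > 7
  After event 6: stock=97 > 7
  After event 7: stock=137 > 7
  After event 8: stock=130 > 7
  After event 9: stock=117 > 7
  After event 10: stock=147 > 7
  After event 11: stock=129 > 7
Alert events: []. Count = 0

Answer: 0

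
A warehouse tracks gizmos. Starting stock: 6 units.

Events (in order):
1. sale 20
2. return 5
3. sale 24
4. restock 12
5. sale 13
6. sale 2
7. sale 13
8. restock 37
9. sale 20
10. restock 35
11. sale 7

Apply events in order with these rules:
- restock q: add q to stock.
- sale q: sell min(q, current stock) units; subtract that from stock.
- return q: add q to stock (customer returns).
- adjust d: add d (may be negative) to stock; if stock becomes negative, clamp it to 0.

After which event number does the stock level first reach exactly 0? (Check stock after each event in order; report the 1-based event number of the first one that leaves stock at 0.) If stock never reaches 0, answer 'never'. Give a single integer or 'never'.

Processing events:
Start: stock = 6
  Event 1 (sale 20): sell min(20,6)=6. stock: 6 - 6 = 0. total_sold = 6
  Event 2 (return 5): 0 + 5 = 5
  Event 3 (sale 24): sell min(24,5)=5. stock: 5 - 5 = 0. total_sold = 11
  Event 4 (restock 12): 0 + 12 = 12
  Event 5 (sale 13): sell min(13,12)=12. stock: 12 - 12 = 0. total_sold = 23
  Event 6 (sale 2): sell min(2,0)=0. stock: 0 - 0 = 0. total_sold = 23
  Event 7 (sale 13): sell min(13,0)=0. stock: 0 - 0 = 0. total_sold = 23
  Event 8 (restock 37): 0 + 37 = 37
  Event 9 (sale 20): sell min(20,37)=20. stock: 37 - 20 = 17. total_sold = 43
  Event 10 (restock 35): 17 + 35 = 52
  Event 11 (sale 7): sell min(7,52)=7. stock: 52 - 7 = 45. total_sold = 50
Final: stock = 45, total_sold = 50

First zero at event 1.

Answer: 1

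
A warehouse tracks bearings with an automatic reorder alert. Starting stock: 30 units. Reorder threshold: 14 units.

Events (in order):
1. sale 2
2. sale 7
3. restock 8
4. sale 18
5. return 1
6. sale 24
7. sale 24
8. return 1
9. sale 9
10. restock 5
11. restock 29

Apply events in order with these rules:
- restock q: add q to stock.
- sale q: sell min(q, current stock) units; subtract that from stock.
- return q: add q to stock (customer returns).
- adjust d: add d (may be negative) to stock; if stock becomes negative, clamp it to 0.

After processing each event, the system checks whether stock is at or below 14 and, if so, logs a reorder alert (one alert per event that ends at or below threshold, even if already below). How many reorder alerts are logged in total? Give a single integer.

Answer: 7

Derivation:
Processing events:
Start: stock = 30
  Event 1 (sale 2): sell min(2,30)=2. stock: 30 - 2 = 28. total_sold = 2
  Event 2 (sale 7): sell min(7,28)=7. stock: 28 - 7 = 21. total_sold = 9
  Event 3 (restock 8): 21 + 8 = 29
  Event 4 (sale 18): sell min(18,29)=18. stock: 29 - 18 = 11. total_sold = 27
  Event 5 (return 1): 11 + 1 = 12
  Event 6 (sale 24): sell min(24,12)=12. stock: 12 - 12 = 0. total_sold = 39
  Event 7 (sale 24): sell min(24,0)=0. stock: 0 - 0 = 0. total_sold = 39
  Event 8 (return 1): 0 + 1 = 1
  Event 9 (sale 9): sell min(9,1)=1. stock: 1 - 1 = 0. total_sold = 40
  Event 10 (restock 5): 0 + 5 = 5
  Event 11 (restock 29): 5 + 29 = 34
Final: stock = 34, total_sold = 40

Checking against threshold 14:
  After event 1: stock=28 > 14
  After event 2: stock=21 > 14
  After event 3: stock=29 > 14
  After event 4: stock=11 <= 14 -> ALERT
  After event 5: stock=12 <= 14 -> ALERT
  After event 6: stock=0 <= 14 -> ALERT
  After event 7: stock=0 <= 14 -> ALERT
  After event 8: stock=1 <= 14 -> ALERT
  After event 9: stock=0 <= 14 -> ALERT
  After event 10: stock=5 <= 14 -> ALERT
  After event 11: stock=34 > 14
Alert events: [4, 5, 6, 7, 8, 9, 10]. Count = 7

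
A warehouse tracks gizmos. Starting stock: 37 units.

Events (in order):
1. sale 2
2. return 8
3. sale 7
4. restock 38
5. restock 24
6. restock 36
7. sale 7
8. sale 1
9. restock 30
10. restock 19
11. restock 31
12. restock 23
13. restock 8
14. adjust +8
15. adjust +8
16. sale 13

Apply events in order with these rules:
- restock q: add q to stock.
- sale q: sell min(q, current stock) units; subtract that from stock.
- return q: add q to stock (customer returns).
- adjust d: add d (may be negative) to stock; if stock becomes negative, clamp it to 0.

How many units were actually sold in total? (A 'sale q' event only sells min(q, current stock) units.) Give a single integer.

Answer: 30

Derivation:
Processing events:
Start: stock = 37
  Event 1 (sale 2): sell min(2,37)=2. stock: 37 - 2 = 35. total_sold = 2
  Event 2 (return 8): 35 + 8 = 43
  Event 3 (sale 7): sell min(7,43)=7. stock: 43 - 7 = 36. total_sold = 9
  Event 4 (restock 38): 36 + 38 = 74
  Event 5 (restock 24): 74 + 24 = 98
  Event 6 (restock 36): 98 + 36 = 134
  Event 7 (sale 7): sell min(7,134)=7. stock: 134 - 7 = 127. total_sold = 16
  Event 8 (sale 1): sell min(1,127)=1. stock: 127 - 1 = 126. total_sold = 17
  Event 9 (restock 30): 126 + 30 = 156
  Event 10 (restock 19): 156 + 19 = 175
  Event 11 (restock 31): 175 + 31 = 206
  Event 12 (restock 23): 206 + 23 = 229
  Event 13 (restock 8): 229 + 8 = 237
  Event 14 (adjust +8): 237 + 8 = 245
  Event 15 (adjust +8): 245 + 8 = 253
  Event 16 (sale 13): sell min(13,253)=13. stock: 253 - 13 = 240. total_sold = 30
Final: stock = 240, total_sold = 30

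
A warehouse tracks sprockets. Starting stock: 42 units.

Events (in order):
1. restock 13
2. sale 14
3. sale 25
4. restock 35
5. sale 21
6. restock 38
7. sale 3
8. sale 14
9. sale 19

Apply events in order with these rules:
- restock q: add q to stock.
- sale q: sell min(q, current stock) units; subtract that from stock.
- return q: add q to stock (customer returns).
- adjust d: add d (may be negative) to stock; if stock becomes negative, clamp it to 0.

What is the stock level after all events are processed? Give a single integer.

Processing events:
Start: stock = 42
  Event 1 (restock 13): 42 + 13 = 55
  Event 2 (sale 14): sell min(14,55)=14. stock: 55 - 14 = 41. total_sold = 14
  Event 3 (sale 25): sell min(25,41)=25. stock: 41 - 25 = 16. total_sold = 39
  Event 4 (restock 35): 16 + 35 = 51
  Event 5 (sale 21): sell min(21,51)=21. stock: 51 - 21 = 30. total_sold = 60
  Event 6 (restock 38): 30 + 38 = 68
  Event 7 (sale 3): sell min(3,68)=3. stock: 68 - 3 = 65. total_sold = 63
  Event 8 (sale 14): sell min(14,65)=14. stock: 65 - 14 = 51. total_sold = 77
  Event 9 (sale 19): sell min(19,51)=19. stock: 51 - 19 = 32. total_sold = 96
Final: stock = 32, total_sold = 96

Answer: 32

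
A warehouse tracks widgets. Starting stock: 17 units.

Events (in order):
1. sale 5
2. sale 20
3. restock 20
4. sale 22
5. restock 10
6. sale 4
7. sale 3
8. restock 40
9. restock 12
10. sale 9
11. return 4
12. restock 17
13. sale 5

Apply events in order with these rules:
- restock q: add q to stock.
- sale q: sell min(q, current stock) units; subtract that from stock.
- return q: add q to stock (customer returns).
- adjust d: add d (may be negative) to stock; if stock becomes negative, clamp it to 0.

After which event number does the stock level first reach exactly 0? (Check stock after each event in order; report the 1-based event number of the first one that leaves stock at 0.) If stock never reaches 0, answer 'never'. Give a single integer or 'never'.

Answer: 2

Derivation:
Processing events:
Start: stock = 17
  Event 1 (sale 5): sell min(5,17)=5. stock: 17 - 5 = 12. total_sold = 5
  Event 2 (sale 20): sell min(20,12)=12. stock: 12 - 12 = 0. total_sold = 17
  Event 3 (restock 20): 0 + 20 = 20
  Event 4 (sale 22): sell min(22,20)=20. stock: 20 - 20 = 0. total_sold = 37
  Event 5 (restock 10): 0 + 10 = 10
  Event 6 (sale 4): sell min(4,10)=4. stock: 10 - 4 = 6. total_sold = 41
  Event 7 (sale 3): sell min(3,6)=3. stock: 6 - 3 = 3. total_sold = 44
  Event 8 (restock 40): 3 + 40 = 43
  Event 9 (restock 12): 43 + 12 = 55
  Event 10 (sale 9): sell min(9,55)=9. stock: 55 - 9 = 46. total_sold = 53
  Event 11 (return 4): 46 + 4 = 50
  Event 12 (restock 17): 50 + 17 = 67
  Event 13 (sale 5): sell min(5,67)=5. stock: 67 - 5 = 62. total_sold = 58
Final: stock = 62, total_sold = 58

First zero at event 2.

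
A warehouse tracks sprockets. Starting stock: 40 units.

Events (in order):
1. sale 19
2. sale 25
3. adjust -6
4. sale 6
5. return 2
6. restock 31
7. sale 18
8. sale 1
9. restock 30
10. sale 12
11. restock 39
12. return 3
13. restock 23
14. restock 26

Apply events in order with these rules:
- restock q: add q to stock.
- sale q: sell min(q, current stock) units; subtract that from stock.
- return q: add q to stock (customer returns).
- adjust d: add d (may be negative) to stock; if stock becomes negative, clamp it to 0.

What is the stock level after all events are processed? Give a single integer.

Processing events:
Start: stock = 40
  Event 1 (sale 19): sell min(19,40)=19. stock: 40 - 19 = 21. total_sold = 19
  Event 2 (sale 25): sell min(25,21)=21. stock: 21 - 21 = 0. total_sold = 40
  Event 3 (adjust -6): 0 + -6 = 0 (clamped to 0)
  Event 4 (sale 6): sell min(6,0)=0. stock: 0 - 0 = 0. total_sold = 40
  Event 5 (return 2): 0 + 2 = 2
  Event 6 (restock 31): 2 + 31 = 33
  Event 7 (sale 18): sell min(18,33)=18. stock: 33 - 18 = 15. total_sold = 58
  Event 8 (sale 1): sell min(1,15)=1. stock: 15 - 1 = 14. total_sold = 59
  Event 9 (restock 30): 14 + 30 = 44
  Event 10 (sale 12): sell min(12,44)=12. stock: 44 - 12 = 32. total_sold = 71
  Event 11 (restock 39): 32 + 39 = 71
  Event 12 (return 3): 71 + 3 = 74
  Event 13 (restock 23): 74 + 23 = 97
  Event 14 (restock 26): 97 + 26 = 123
Final: stock = 123, total_sold = 71

Answer: 123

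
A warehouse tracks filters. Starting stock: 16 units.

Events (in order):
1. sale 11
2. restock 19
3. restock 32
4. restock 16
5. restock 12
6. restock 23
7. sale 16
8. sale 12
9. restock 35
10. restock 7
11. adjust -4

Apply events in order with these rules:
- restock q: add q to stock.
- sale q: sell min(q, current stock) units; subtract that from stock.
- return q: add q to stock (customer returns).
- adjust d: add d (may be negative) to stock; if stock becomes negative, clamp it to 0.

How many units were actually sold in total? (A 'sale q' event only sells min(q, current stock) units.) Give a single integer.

Answer: 39

Derivation:
Processing events:
Start: stock = 16
  Event 1 (sale 11): sell min(11,16)=11. stock: 16 - 11 = 5. total_sold = 11
  Event 2 (restock 19): 5 + 19 = 24
  Event 3 (restock 32): 24 + 32 = 56
  Event 4 (restock 16): 56 + 16 = 72
  Event 5 (restock 12): 72 + 12 = 84
  Event 6 (restock 23): 84 + 23 = 107
  Event 7 (sale 16): sell min(16,107)=16. stock: 107 - 16 = 91. total_sold = 27
  Event 8 (sale 12): sell min(12,91)=12. stock: 91 - 12 = 79. total_sold = 39
  Event 9 (restock 35): 79 + 35 = 114
  Event 10 (restock 7): 114 + 7 = 121
  Event 11 (adjust -4): 121 + -4 = 117
Final: stock = 117, total_sold = 39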